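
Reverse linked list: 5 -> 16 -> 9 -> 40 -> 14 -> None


Step 1: curr=5, set curr.next=prev(None) | reversed so far: 5
Step 2: curr=16, set curr.next=prev(5) | reversed so far: 16 -> 5
Step 3: curr=9, set curr.next=prev(16) | reversed so far: 9 -> 16 -> 5
Step 4: curr=40, set curr.next=prev(9) | reversed so far: 40 -> 9 -> 16 -> 5
Step 5: curr=14, set curr.next=prev(40) | reversed so far: 14 -> 40 -> 9 -> 16 -> 5

14 -> 40 -> 9 -> 16 -> 5 -> None


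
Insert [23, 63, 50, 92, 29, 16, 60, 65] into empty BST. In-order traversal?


Insert 23: root
Insert 63: R from 23
Insert 50: R from 23 -> L from 63
Insert 92: R from 23 -> R from 63
Insert 29: R from 23 -> L from 63 -> L from 50
Insert 16: L from 23
Insert 60: R from 23 -> L from 63 -> R from 50
Insert 65: R from 23 -> R from 63 -> L from 92

In-order: [16, 23, 29, 50, 60, 63, 65, 92]


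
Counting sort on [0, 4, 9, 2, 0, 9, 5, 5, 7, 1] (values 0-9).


Input: [0, 4, 9, 2, 0, 9, 5, 5, 7, 1]
Counts: [2, 1, 1, 0, 1, 2, 0, 1, 0, 2]

Sorted: [0, 0, 1, 2, 4, 5, 5, 7, 9, 9]


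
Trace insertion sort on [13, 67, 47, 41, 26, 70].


Initial: [13, 67, 47, 41, 26, 70]
Insert 67: [13, 67, 47, 41, 26, 70]
Insert 47: [13, 47, 67, 41, 26, 70]
Insert 41: [13, 41, 47, 67, 26, 70]
Insert 26: [13, 26, 41, 47, 67, 70]
Insert 70: [13, 26, 41, 47, 67, 70]

Sorted: [13, 26, 41, 47, 67, 70]


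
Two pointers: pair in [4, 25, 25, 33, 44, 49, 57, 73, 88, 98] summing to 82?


lo=0(4)+hi=9(98)=102
lo=0(4)+hi=8(88)=92
lo=0(4)+hi=7(73)=77
lo=1(25)+hi=7(73)=98
lo=1(25)+hi=6(57)=82

Yes: 25+57=82


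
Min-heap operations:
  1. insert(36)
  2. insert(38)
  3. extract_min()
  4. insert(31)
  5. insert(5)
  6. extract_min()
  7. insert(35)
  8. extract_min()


insert(36) -> [36]
insert(38) -> [36, 38]
extract_min()->36, [38]
insert(31) -> [31, 38]
insert(5) -> [5, 38, 31]
extract_min()->5, [31, 38]
insert(35) -> [31, 38, 35]
extract_min()->31, [35, 38]

Final heap: [35, 38]


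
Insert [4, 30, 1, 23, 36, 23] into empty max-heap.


Insert 4: [4]
Insert 30: [30, 4]
Insert 1: [30, 4, 1]
Insert 23: [30, 23, 1, 4]
Insert 36: [36, 30, 1, 4, 23]
Insert 23: [36, 30, 23, 4, 23, 1]

Final heap: [36, 30, 23, 4, 23, 1]


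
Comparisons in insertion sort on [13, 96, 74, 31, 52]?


Algorithm: insertion sort
Input: [13, 96, 74, 31, 52]
Sorted: [13, 31, 52, 74, 96]

9


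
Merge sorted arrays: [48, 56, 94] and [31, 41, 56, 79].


Take 31 from B
Take 41 from B
Take 48 from A
Take 56 from A
Take 56 from B
Take 79 from B

Merged: [31, 41, 48, 56, 56, 79, 94]


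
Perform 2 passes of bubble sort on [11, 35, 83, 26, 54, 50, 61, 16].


Initial: [11, 35, 83, 26, 54, 50, 61, 16]
Pass 1: [11, 35, 26, 54, 50, 61, 16, 83] (5 swaps)
Pass 2: [11, 26, 35, 50, 54, 16, 61, 83] (3 swaps)

After 2 passes: [11, 26, 35, 50, 54, 16, 61, 83]


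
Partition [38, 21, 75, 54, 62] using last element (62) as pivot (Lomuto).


Pivot: 62
  38 <= 62: advance i (no swap)
  21 <= 62: advance i (no swap)
  54 <= 62: swap -> [38, 21, 54, 75, 62]
Place pivot at 3: [38, 21, 54, 62, 75]

Partitioned: [38, 21, 54, 62, 75]


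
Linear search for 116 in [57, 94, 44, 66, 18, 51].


i=0: 57!=116
i=1: 94!=116
i=2: 44!=116
i=3: 66!=116
i=4: 18!=116
i=5: 51!=116

Not found, 6 comps


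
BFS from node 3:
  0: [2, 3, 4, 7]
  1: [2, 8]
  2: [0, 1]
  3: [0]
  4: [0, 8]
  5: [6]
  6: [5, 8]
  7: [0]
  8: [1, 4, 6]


Visit 3, enqueue [0]
Visit 0, enqueue [2, 4, 7]
Visit 2, enqueue [1]
Visit 4, enqueue [8]
Visit 7, enqueue []
Visit 1, enqueue []
Visit 8, enqueue [6]
Visit 6, enqueue [5]
Visit 5, enqueue []

BFS order: [3, 0, 2, 4, 7, 1, 8, 6, 5]


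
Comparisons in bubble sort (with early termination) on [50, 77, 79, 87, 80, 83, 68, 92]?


Algorithm: bubble sort (with early termination)
Input: [50, 77, 79, 87, 80, 83, 68, 92]
Sorted: [50, 68, 77, 79, 80, 83, 87, 92]

27


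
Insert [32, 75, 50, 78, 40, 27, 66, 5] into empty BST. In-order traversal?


Insert 32: root
Insert 75: R from 32
Insert 50: R from 32 -> L from 75
Insert 78: R from 32 -> R from 75
Insert 40: R from 32 -> L from 75 -> L from 50
Insert 27: L from 32
Insert 66: R from 32 -> L from 75 -> R from 50
Insert 5: L from 32 -> L from 27

In-order: [5, 27, 32, 40, 50, 66, 75, 78]


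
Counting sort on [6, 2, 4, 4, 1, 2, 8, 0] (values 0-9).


Input: [6, 2, 4, 4, 1, 2, 8, 0]
Counts: [1, 1, 2, 0, 2, 0, 1, 0, 1, 0]

Sorted: [0, 1, 2, 2, 4, 4, 6, 8]


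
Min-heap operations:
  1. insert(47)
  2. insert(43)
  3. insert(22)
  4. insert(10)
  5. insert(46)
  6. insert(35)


insert(47) -> [47]
insert(43) -> [43, 47]
insert(22) -> [22, 47, 43]
insert(10) -> [10, 22, 43, 47]
insert(46) -> [10, 22, 43, 47, 46]
insert(35) -> [10, 22, 35, 47, 46, 43]

Final heap: [10, 22, 35, 47, 46, 43]


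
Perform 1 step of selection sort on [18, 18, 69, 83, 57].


Initial: [18, 18, 69, 83, 57]
Step 1: min=18 at 0
  Swap: [18, 18, 69, 83, 57]

After 1 step: [18, 18, 69, 83, 57]


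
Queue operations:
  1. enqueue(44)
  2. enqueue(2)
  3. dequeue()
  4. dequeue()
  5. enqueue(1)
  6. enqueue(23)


enqueue(44) -> [44]
enqueue(2) -> [44, 2]
dequeue()->44, [2]
dequeue()->2, []
enqueue(1) -> [1]
enqueue(23) -> [1, 23]

Final queue: [1, 23]


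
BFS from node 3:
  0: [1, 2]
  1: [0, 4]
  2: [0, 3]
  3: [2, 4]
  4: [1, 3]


Visit 3, enqueue [2, 4]
Visit 2, enqueue [0]
Visit 4, enqueue [1]
Visit 0, enqueue []
Visit 1, enqueue []

BFS order: [3, 2, 4, 0, 1]


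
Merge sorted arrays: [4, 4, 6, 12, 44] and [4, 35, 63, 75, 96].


Take 4 from A
Take 4 from A
Take 4 from B
Take 6 from A
Take 12 from A
Take 35 from B
Take 44 from A

Merged: [4, 4, 4, 6, 12, 35, 44, 63, 75, 96]


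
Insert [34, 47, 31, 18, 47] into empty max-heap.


Insert 34: [34]
Insert 47: [47, 34]
Insert 31: [47, 34, 31]
Insert 18: [47, 34, 31, 18]
Insert 47: [47, 47, 31, 18, 34]

Final heap: [47, 47, 31, 18, 34]


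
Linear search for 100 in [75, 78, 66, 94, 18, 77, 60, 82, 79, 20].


i=0: 75!=100
i=1: 78!=100
i=2: 66!=100
i=3: 94!=100
i=4: 18!=100
i=5: 77!=100
i=6: 60!=100
i=7: 82!=100
i=8: 79!=100
i=9: 20!=100

Not found, 10 comps


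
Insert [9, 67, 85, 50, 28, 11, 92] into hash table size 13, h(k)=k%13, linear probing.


Insert 9: h=9 -> slot 9
Insert 67: h=2 -> slot 2
Insert 85: h=7 -> slot 7
Insert 50: h=11 -> slot 11
Insert 28: h=2, 1 probes -> slot 3
Insert 11: h=11, 1 probes -> slot 12
Insert 92: h=1 -> slot 1

Table: [None, 92, 67, 28, None, None, None, 85, None, 9, None, 50, 11]


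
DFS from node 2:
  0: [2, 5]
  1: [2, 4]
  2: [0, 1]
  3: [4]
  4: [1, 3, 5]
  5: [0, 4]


Visit 2, push [1, 0]
Visit 0, push [5]
Visit 5, push [4]
Visit 4, push [3, 1]
Visit 1, push []
Visit 3, push []

DFS order: [2, 0, 5, 4, 1, 3]


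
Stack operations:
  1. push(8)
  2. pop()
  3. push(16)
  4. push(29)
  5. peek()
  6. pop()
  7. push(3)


push(8) -> [8]
pop()->8, []
push(16) -> [16]
push(29) -> [16, 29]
peek()->29
pop()->29, [16]
push(3) -> [16, 3]

Final stack: [16, 3]


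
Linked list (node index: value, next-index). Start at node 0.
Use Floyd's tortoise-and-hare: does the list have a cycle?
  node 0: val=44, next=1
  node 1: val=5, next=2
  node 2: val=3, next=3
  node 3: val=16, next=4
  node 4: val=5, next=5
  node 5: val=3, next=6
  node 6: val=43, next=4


Floyd's tortoise (slow, +1) and hare (fast, +2):
  init: slow=0, fast=0
  step 1: slow=1, fast=2
  step 2: slow=2, fast=4
  step 3: slow=3, fast=6
  step 4: slow=4, fast=5
  step 5: slow=5, fast=4
  step 6: slow=6, fast=6
  slow == fast at node 6: cycle detected

Cycle: yes


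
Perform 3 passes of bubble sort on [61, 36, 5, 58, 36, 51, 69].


Initial: [61, 36, 5, 58, 36, 51, 69]
Pass 1: [36, 5, 58, 36, 51, 61, 69] (5 swaps)
Pass 2: [5, 36, 36, 51, 58, 61, 69] (3 swaps)
Pass 3: [5, 36, 36, 51, 58, 61, 69] (0 swaps)

After 3 passes: [5, 36, 36, 51, 58, 61, 69]


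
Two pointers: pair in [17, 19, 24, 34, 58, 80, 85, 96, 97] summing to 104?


lo=0(17)+hi=8(97)=114
lo=0(17)+hi=7(96)=113
lo=0(17)+hi=6(85)=102
lo=1(19)+hi=6(85)=104

Yes: 19+85=104


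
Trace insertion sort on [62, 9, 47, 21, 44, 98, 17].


Initial: [62, 9, 47, 21, 44, 98, 17]
Insert 9: [9, 62, 47, 21, 44, 98, 17]
Insert 47: [9, 47, 62, 21, 44, 98, 17]
Insert 21: [9, 21, 47, 62, 44, 98, 17]
Insert 44: [9, 21, 44, 47, 62, 98, 17]
Insert 98: [9, 21, 44, 47, 62, 98, 17]
Insert 17: [9, 17, 21, 44, 47, 62, 98]

Sorted: [9, 17, 21, 44, 47, 62, 98]


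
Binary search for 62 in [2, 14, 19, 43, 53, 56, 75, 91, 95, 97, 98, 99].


Step 1: lo=0, hi=11, mid=5, val=56
Step 2: lo=6, hi=11, mid=8, val=95
Step 3: lo=6, hi=7, mid=6, val=75

Not found


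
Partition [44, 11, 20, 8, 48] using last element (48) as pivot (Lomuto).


Pivot: 48
  44 <= 48: advance i (no swap)
  11 <= 48: advance i (no swap)
  20 <= 48: advance i (no swap)
  8 <= 48: advance i (no swap)
Place pivot at 4: [44, 11, 20, 8, 48]

Partitioned: [44, 11, 20, 8, 48]


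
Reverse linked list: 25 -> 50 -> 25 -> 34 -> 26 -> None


Step 1: curr=25, set curr.next=prev(None) | reversed so far: 25
Step 2: curr=50, set curr.next=prev(25) | reversed so far: 50 -> 25
Step 3: curr=25, set curr.next=prev(50) | reversed so far: 25 -> 50 -> 25
Step 4: curr=34, set curr.next=prev(25) | reversed so far: 34 -> 25 -> 50 -> 25
Step 5: curr=26, set curr.next=prev(34) | reversed so far: 26 -> 34 -> 25 -> 50 -> 25

26 -> 34 -> 25 -> 50 -> 25 -> None


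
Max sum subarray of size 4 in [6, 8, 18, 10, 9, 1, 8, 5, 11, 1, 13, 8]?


[0:4]: 42
[1:5]: 45
[2:6]: 38
[3:7]: 28
[4:8]: 23
[5:9]: 25
[6:10]: 25
[7:11]: 30
[8:12]: 33

Max: 45 at [1:5]


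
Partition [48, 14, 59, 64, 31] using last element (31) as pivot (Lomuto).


Pivot: 31
  14 <= 31: swap -> [14, 48, 59, 64, 31]
Place pivot at 1: [14, 31, 59, 64, 48]

Partitioned: [14, 31, 59, 64, 48]


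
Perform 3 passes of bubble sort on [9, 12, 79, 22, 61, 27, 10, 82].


Initial: [9, 12, 79, 22, 61, 27, 10, 82]
Pass 1: [9, 12, 22, 61, 27, 10, 79, 82] (4 swaps)
Pass 2: [9, 12, 22, 27, 10, 61, 79, 82] (2 swaps)
Pass 3: [9, 12, 22, 10, 27, 61, 79, 82] (1 swaps)

After 3 passes: [9, 12, 22, 10, 27, 61, 79, 82]


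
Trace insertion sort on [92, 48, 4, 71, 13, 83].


Initial: [92, 48, 4, 71, 13, 83]
Insert 48: [48, 92, 4, 71, 13, 83]
Insert 4: [4, 48, 92, 71, 13, 83]
Insert 71: [4, 48, 71, 92, 13, 83]
Insert 13: [4, 13, 48, 71, 92, 83]
Insert 83: [4, 13, 48, 71, 83, 92]

Sorted: [4, 13, 48, 71, 83, 92]


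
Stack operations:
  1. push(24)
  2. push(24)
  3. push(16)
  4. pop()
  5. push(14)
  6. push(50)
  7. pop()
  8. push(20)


push(24) -> [24]
push(24) -> [24, 24]
push(16) -> [24, 24, 16]
pop()->16, [24, 24]
push(14) -> [24, 24, 14]
push(50) -> [24, 24, 14, 50]
pop()->50, [24, 24, 14]
push(20) -> [24, 24, 14, 20]

Final stack: [24, 24, 14, 20]


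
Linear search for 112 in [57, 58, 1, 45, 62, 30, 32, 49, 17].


i=0: 57!=112
i=1: 58!=112
i=2: 1!=112
i=3: 45!=112
i=4: 62!=112
i=5: 30!=112
i=6: 32!=112
i=7: 49!=112
i=8: 17!=112

Not found, 9 comps


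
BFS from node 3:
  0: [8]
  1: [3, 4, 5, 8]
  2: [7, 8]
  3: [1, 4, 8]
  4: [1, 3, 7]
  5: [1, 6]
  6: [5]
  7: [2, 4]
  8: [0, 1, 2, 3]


Visit 3, enqueue [1, 4, 8]
Visit 1, enqueue [5]
Visit 4, enqueue [7]
Visit 8, enqueue [0, 2]
Visit 5, enqueue [6]
Visit 7, enqueue []
Visit 0, enqueue []
Visit 2, enqueue []
Visit 6, enqueue []

BFS order: [3, 1, 4, 8, 5, 7, 0, 2, 6]


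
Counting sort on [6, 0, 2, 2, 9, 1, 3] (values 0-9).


Input: [6, 0, 2, 2, 9, 1, 3]
Counts: [1, 1, 2, 1, 0, 0, 1, 0, 0, 1]

Sorted: [0, 1, 2, 2, 3, 6, 9]


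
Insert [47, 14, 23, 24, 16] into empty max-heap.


Insert 47: [47]
Insert 14: [47, 14]
Insert 23: [47, 14, 23]
Insert 24: [47, 24, 23, 14]
Insert 16: [47, 24, 23, 14, 16]

Final heap: [47, 24, 23, 14, 16]


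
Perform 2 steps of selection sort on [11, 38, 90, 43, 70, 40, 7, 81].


Initial: [11, 38, 90, 43, 70, 40, 7, 81]
Step 1: min=7 at 6
  Swap: [7, 38, 90, 43, 70, 40, 11, 81]
Step 2: min=11 at 6
  Swap: [7, 11, 90, 43, 70, 40, 38, 81]

After 2 steps: [7, 11, 90, 43, 70, 40, 38, 81]


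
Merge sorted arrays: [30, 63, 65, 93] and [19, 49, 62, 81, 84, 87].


Take 19 from B
Take 30 from A
Take 49 from B
Take 62 from B
Take 63 from A
Take 65 from A
Take 81 from B
Take 84 from B
Take 87 from B

Merged: [19, 30, 49, 62, 63, 65, 81, 84, 87, 93]


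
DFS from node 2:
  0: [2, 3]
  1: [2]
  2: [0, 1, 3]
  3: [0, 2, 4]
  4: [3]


Visit 2, push [3, 1, 0]
Visit 0, push [3]
Visit 3, push [4]
Visit 4, push []
Visit 1, push []

DFS order: [2, 0, 3, 4, 1]


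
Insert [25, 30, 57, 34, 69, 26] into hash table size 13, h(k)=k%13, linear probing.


Insert 25: h=12 -> slot 12
Insert 30: h=4 -> slot 4
Insert 57: h=5 -> slot 5
Insert 34: h=8 -> slot 8
Insert 69: h=4, 2 probes -> slot 6
Insert 26: h=0 -> slot 0

Table: [26, None, None, None, 30, 57, 69, None, 34, None, None, None, 25]


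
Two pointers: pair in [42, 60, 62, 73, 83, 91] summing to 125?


lo=0(42)+hi=5(91)=133
lo=0(42)+hi=4(83)=125

Yes: 42+83=125


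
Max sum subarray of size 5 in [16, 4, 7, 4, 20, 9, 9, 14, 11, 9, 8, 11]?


[0:5]: 51
[1:6]: 44
[2:7]: 49
[3:8]: 56
[4:9]: 63
[5:10]: 52
[6:11]: 51
[7:12]: 53

Max: 63 at [4:9]


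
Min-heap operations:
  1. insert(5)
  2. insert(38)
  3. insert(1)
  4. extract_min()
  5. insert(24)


insert(5) -> [5]
insert(38) -> [5, 38]
insert(1) -> [1, 38, 5]
extract_min()->1, [5, 38]
insert(24) -> [5, 38, 24]

Final heap: [5, 38, 24]


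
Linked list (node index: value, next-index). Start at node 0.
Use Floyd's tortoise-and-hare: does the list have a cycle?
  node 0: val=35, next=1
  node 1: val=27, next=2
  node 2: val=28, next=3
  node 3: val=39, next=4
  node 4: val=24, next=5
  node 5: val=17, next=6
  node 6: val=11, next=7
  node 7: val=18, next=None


Floyd's tortoise (slow, +1) and hare (fast, +2):
  init: slow=0, fast=0
  step 1: slow=1, fast=2
  step 2: slow=2, fast=4
  step 3: slow=3, fast=6
  step 4: fast 6->7->None, no cycle

Cycle: no


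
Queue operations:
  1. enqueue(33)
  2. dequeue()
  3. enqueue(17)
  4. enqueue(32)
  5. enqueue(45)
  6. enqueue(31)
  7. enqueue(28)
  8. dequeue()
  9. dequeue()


enqueue(33) -> [33]
dequeue()->33, []
enqueue(17) -> [17]
enqueue(32) -> [17, 32]
enqueue(45) -> [17, 32, 45]
enqueue(31) -> [17, 32, 45, 31]
enqueue(28) -> [17, 32, 45, 31, 28]
dequeue()->17, [32, 45, 31, 28]
dequeue()->32, [45, 31, 28]

Final queue: [45, 31, 28]


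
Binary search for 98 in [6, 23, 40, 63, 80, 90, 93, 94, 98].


Step 1: lo=0, hi=8, mid=4, val=80
Step 2: lo=5, hi=8, mid=6, val=93
Step 3: lo=7, hi=8, mid=7, val=94
Step 4: lo=8, hi=8, mid=8, val=98

Found at index 8


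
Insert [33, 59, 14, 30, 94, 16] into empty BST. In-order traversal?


Insert 33: root
Insert 59: R from 33
Insert 14: L from 33
Insert 30: L from 33 -> R from 14
Insert 94: R from 33 -> R from 59
Insert 16: L from 33 -> R from 14 -> L from 30

In-order: [14, 16, 30, 33, 59, 94]


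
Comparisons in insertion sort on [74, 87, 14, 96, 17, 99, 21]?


Algorithm: insertion sort
Input: [74, 87, 14, 96, 17, 99, 21]
Sorted: [14, 17, 21, 74, 87, 96, 99]

14


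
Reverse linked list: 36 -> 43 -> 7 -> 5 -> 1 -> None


Step 1: curr=36, set curr.next=prev(None) | reversed so far: 36
Step 2: curr=43, set curr.next=prev(36) | reversed so far: 43 -> 36
Step 3: curr=7, set curr.next=prev(43) | reversed so far: 7 -> 43 -> 36
Step 4: curr=5, set curr.next=prev(7) | reversed so far: 5 -> 7 -> 43 -> 36
Step 5: curr=1, set curr.next=prev(5) | reversed so far: 1 -> 5 -> 7 -> 43 -> 36

1 -> 5 -> 7 -> 43 -> 36 -> None


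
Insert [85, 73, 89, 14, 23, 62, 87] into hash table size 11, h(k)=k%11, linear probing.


Insert 85: h=8 -> slot 8
Insert 73: h=7 -> slot 7
Insert 89: h=1 -> slot 1
Insert 14: h=3 -> slot 3
Insert 23: h=1, 1 probes -> slot 2
Insert 62: h=7, 2 probes -> slot 9
Insert 87: h=10 -> slot 10

Table: [None, 89, 23, 14, None, None, None, 73, 85, 62, 87]


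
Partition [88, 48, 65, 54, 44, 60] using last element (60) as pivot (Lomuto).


Pivot: 60
  48 <= 60: swap -> [48, 88, 65, 54, 44, 60]
  54 <= 60: swap -> [48, 54, 65, 88, 44, 60]
  44 <= 60: swap -> [48, 54, 44, 88, 65, 60]
Place pivot at 3: [48, 54, 44, 60, 65, 88]

Partitioned: [48, 54, 44, 60, 65, 88]


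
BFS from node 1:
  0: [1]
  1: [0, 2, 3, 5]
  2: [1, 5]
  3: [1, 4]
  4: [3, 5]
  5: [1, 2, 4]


Visit 1, enqueue [0, 2, 3, 5]
Visit 0, enqueue []
Visit 2, enqueue []
Visit 3, enqueue [4]
Visit 5, enqueue []
Visit 4, enqueue []

BFS order: [1, 0, 2, 3, 5, 4]


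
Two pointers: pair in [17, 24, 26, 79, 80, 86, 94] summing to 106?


lo=0(17)+hi=6(94)=111
lo=0(17)+hi=5(86)=103
lo=1(24)+hi=5(86)=110
lo=1(24)+hi=4(80)=104
lo=2(26)+hi=4(80)=106

Yes: 26+80=106


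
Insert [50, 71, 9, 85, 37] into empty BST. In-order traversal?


Insert 50: root
Insert 71: R from 50
Insert 9: L from 50
Insert 85: R from 50 -> R from 71
Insert 37: L from 50 -> R from 9

In-order: [9, 37, 50, 71, 85]


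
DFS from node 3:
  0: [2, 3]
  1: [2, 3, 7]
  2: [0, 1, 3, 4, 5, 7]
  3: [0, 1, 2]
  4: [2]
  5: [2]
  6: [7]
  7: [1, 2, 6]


Visit 3, push [2, 1, 0]
Visit 0, push [2]
Visit 2, push [7, 5, 4, 1]
Visit 1, push [7]
Visit 7, push [6]
Visit 6, push []
Visit 4, push []
Visit 5, push []

DFS order: [3, 0, 2, 1, 7, 6, 4, 5]


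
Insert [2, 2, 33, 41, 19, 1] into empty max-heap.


Insert 2: [2]
Insert 2: [2, 2]
Insert 33: [33, 2, 2]
Insert 41: [41, 33, 2, 2]
Insert 19: [41, 33, 2, 2, 19]
Insert 1: [41, 33, 2, 2, 19, 1]

Final heap: [41, 33, 2, 2, 19, 1]


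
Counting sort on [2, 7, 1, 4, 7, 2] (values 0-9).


Input: [2, 7, 1, 4, 7, 2]
Counts: [0, 1, 2, 0, 1, 0, 0, 2, 0, 0]

Sorted: [1, 2, 2, 4, 7, 7]


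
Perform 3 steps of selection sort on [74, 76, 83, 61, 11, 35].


Initial: [74, 76, 83, 61, 11, 35]
Step 1: min=11 at 4
  Swap: [11, 76, 83, 61, 74, 35]
Step 2: min=35 at 5
  Swap: [11, 35, 83, 61, 74, 76]
Step 3: min=61 at 3
  Swap: [11, 35, 61, 83, 74, 76]

After 3 steps: [11, 35, 61, 83, 74, 76]


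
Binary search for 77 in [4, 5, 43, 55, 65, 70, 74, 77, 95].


Step 1: lo=0, hi=8, mid=4, val=65
Step 2: lo=5, hi=8, mid=6, val=74
Step 3: lo=7, hi=8, mid=7, val=77

Found at index 7


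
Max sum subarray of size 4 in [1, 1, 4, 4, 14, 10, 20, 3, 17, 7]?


[0:4]: 10
[1:5]: 23
[2:6]: 32
[3:7]: 48
[4:8]: 47
[5:9]: 50
[6:10]: 47

Max: 50 at [5:9]


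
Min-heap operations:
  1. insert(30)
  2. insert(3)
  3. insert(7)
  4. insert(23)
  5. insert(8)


insert(30) -> [30]
insert(3) -> [3, 30]
insert(7) -> [3, 30, 7]
insert(23) -> [3, 23, 7, 30]
insert(8) -> [3, 8, 7, 30, 23]

Final heap: [3, 8, 7, 30, 23]


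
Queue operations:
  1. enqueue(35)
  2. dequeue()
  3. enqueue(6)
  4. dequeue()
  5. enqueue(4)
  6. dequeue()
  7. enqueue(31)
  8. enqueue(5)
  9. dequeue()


enqueue(35) -> [35]
dequeue()->35, []
enqueue(6) -> [6]
dequeue()->6, []
enqueue(4) -> [4]
dequeue()->4, []
enqueue(31) -> [31]
enqueue(5) -> [31, 5]
dequeue()->31, [5]

Final queue: [5]


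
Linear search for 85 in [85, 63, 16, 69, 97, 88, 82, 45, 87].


i=0: 85==85 found!

Found at 0, 1 comps


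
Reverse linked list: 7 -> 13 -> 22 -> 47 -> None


Step 1: curr=7, set curr.next=prev(None) | reversed so far: 7
Step 2: curr=13, set curr.next=prev(7) | reversed so far: 13 -> 7
Step 3: curr=22, set curr.next=prev(13) | reversed so far: 22 -> 13 -> 7
Step 4: curr=47, set curr.next=prev(22) | reversed so far: 47 -> 22 -> 13 -> 7

47 -> 22 -> 13 -> 7 -> None


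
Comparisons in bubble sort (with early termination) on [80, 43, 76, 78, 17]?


Algorithm: bubble sort (with early termination)
Input: [80, 43, 76, 78, 17]
Sorted: [17, 43, 76, 78, 80]

10


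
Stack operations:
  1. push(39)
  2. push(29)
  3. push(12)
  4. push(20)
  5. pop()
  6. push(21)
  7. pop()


push(39) -> [39]
push(29) -> [39, 29]
push(12) -> [39, 29, 12]
push(20) -> [39, 29, 12, 20]
pop()->20, [39, 29, 12]
push(21) -> [39, 29, 12, 21]
pop()->21, [39, 29, 12]

Final stack: [39, 29, 12]


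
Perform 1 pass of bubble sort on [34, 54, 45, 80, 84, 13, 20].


Initial: [34, 54, 45, 80, 84, 13, 20]
Pass 1: [34, 45, 54, 80, 13, 20, 84] (3 swaps)

After 1 pass: [34, 45, 54, 80, 13, 20, 84]


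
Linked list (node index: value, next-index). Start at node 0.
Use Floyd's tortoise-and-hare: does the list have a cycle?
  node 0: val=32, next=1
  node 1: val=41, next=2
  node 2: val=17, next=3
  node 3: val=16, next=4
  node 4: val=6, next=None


Floyd's tortoise (slow, +1) and hare (fast, +2):
  init: slow=0, fast=0
  step 1: slow=1, fast=2
  step 2: slow=2, fast=4
  step 3: fast -> None, no cycle

Cycle: no


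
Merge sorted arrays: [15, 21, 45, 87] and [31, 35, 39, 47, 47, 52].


Take 15 from A
Take 21 from A
Take 31 from B
Take 35 from B
Take 39 from B
Take 45 from A
Take 47 from B
Take 47 from B
Take 52 from B

Merged: [15, 21, 31, 35, 39, 45, 47, 47, 52, 87]


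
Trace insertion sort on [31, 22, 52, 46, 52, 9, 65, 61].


Initial: [31, 22, 52, 46, 52, 9, 65, 61]
Insert 22: [22, 31, 52, 46, 52, 9, 65, 61]
Insert 52: [22, 31, 52, 46, 52, 9, 65, 61]
Insert 46: [22, 31, 46, 52, 52, 9, 65, 61]
Insert 52: [22, 31, 46, 52, 52, 9, 65, 61]
Insert 9: [9, 22, 31, 46, 52, 52, 65, 61]
Insert 65: [9, 22, 31, 46, 52, 52, 65, 61]
Insert 61: [9, 22, 31, 46, 52, 52, 61, 65]

Sorted: [9, 22, 31, 46, 52, 52, 61, 65]


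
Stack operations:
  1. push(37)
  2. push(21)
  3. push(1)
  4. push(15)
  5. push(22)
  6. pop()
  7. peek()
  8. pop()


push(37) -> [37]
push(21) -> [37, 21]
push(1) -> [37, 21, 1]
push(15) -> [37, 21, 1, 15]
push(22) -> [37, 21, 1, 15, 22]
pop()->22, [37, 21, 1, 15]
peek()->15
pop()->15, [37, 21, 1]

Final stack: [37, 21, 1]


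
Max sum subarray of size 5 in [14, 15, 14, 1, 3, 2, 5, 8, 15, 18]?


[0:5]: 47
[1:6]: 35
[2:7]: 25
[3:8]: 19
[4:9]: 33
[5:10]: 48

Max: 48 at [5:10]


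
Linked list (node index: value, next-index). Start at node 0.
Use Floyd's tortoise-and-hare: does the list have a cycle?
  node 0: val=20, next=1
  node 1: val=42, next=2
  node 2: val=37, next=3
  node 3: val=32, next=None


Floyd's tortoise (slow, +1) and hare (fast, +2):
  init: slow=0, fast=0
  step 1: slow=1, fast=2
  step 2: fast 2->3->None, no cycle

Cycle: no


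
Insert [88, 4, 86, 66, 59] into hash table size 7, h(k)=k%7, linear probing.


Insert 88: h=4 -> slot 4
Insert 4: h=4, 1 probes -> slot 5
Insert 86: h=2 -> slot 2
Insert 66: h=3 -> slot 3
Insert 59: h=3, 3 probes -> slot 6

Table: [None, None, 86, 66, 88, 4, 59]


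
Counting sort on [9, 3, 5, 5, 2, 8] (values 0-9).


Input: [9, 3, 5, 5, 2, 8]
Counts: [0, 0, 1, 1, 0, 2, 0, 0, 1, 1]

Sorted: [2, 3, 5, 5, 8, 9]


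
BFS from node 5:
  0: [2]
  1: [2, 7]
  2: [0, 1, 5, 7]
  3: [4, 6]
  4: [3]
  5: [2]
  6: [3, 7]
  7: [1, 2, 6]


Visit 5, enqueue [2]
Visit 2, enqueue [0, 1, 7]
Visit 0, enqueue []
Visit 1, enqueue []
Visit 7, enqueue [6]
Visit 6, enqueue [3]
Visit 3, enqueue [4]
Visit 4, enqueue []

BFS order: [5, 2, 0, 1, 7, 6, 3, 4]


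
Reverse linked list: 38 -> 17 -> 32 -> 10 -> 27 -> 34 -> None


Step 1: curr=38, set curr.next=prev(None) | reversed so far: 38
Step 2: curr=17, set curr.next=prev(38) | reversed so far: 17 -> 38
Step 3: curr=32, set curr.next=prev(17) | reversed so far: 32 -> 17 -> 38
Step 4: curr=10, set curr.next=prev(32) | reversed so far: 10 -> 32 -> 17 -> 38
Step 5: curr=27, set curr.next=prev(10) | reversed so far: 27 -> 10 -> 32 -> 17 -> 38
Step 6: curr=34, set curr.next=prev(27) | reversed so far: 34 -> 27 -> 10 -> 32 -> 17 -> 38

34 -> 27 -> 10 -> 32 -> 17 -> 38 -> None


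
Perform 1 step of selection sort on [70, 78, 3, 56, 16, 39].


Initial: [70, 78, 3, 56, 16, 39]
Step 1: min=3 at 2
  Swap: [3, 78, 70, 56, 16, 39]

After 1 step: [3, 78, 70, 56, 16, 39]


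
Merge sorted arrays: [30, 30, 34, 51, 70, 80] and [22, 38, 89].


Take 22 from B
Take 30 from A
Take 30 from A
Take 34 from A
Take 38 from B
Take 51 from A
Take 70 from A
Take 80 from A

Merged: [22, 30, 30, 34, 38, 51, 70, 80, 89]


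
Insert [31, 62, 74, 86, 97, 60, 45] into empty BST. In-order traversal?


Insert 31: root
Insert 62: R from 31
Insert 74: R from 31 -> R from 62
Insert 86: R from 31 -> R from 62 -> R from 74
Insert 97: R from 31 -> R from 62 -> R from 74 -> R from 86
Insert 60: R from 31 -> L from 62
Insert 45: R from 31 -> L from 62 -> L from 60

In-order: [31, 45, 60, 62, 74, 86, 97]


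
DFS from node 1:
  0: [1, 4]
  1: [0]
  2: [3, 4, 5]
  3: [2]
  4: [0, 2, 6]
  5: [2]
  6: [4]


Visit 1, push [0]
Visit 0, push [4]
Visit 4, push [6, 2]
Visit 2, push [5, 3]
Visit 3, push []
Visit 5, push []
Visit 6, push []

DFS order: [1, 0, 4, 2, 3, 5, 6]


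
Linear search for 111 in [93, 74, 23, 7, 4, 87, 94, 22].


i=0: 93!=111
i=1: 74!=111
i=2: 23!=111
i=3: 7!=111
i=4: 4!=111
i=5: 87!=111
i=6: 94!=111
i=7: 22!=111

Not found, 8 comps


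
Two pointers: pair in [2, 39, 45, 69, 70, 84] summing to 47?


lo=0(2)+hi=5(84)=86
lo=0(2)+hi=4(70)=72
lo=0(2)+hi=3(69)=71
lo=0(2)+hi=2(45)=47

Yes: 2+45=47


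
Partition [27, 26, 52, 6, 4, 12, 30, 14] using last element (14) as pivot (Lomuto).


Pivot: 14
  6 <= 14: swap -> [6, 26, 52, 27, 4, 12, 30, 14]
  4 <= 14: swap -> [6, 4, 52, 27, 26, 12, 30, 14]
  12 <= 14: swap -> [6, 4, 12, 27, 26, 52, 30, 14]
Place pivot at 3: [6, 4, 12, 14, 26, 52, 30, 27]

Partitioned: [6, 4, 12, 14, 26, 52, 30, 27]


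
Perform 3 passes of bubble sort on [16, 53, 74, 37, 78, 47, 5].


Initial: [16, 53, 74, 37, 78, 47, 5]
Pass 1: [16, 53, 37, 74, 47, 5, 78] (3 swaps)
Pass 2: [16, 37, 53, 47, 5, 74, 78] (3 swaps)
Pass 3: [16, 37, 47, 5, 53, 74, 78] (2 swaps)

After 3 passes: [16, 37, 47, 5, 53, 74, 78]


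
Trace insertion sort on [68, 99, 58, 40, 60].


Initial: [68, 99, 58, 40, 60]
Insert 99: [68, 99, 58, 40, 60]
Insert 58: [58, 68, 99, 40, 60]
Insert 40: [40, 58, 68, 99, 60]
Insert 60: [40, 58, 60, 68, 99]

Sorted: [40, 58, 60, 68, 99]


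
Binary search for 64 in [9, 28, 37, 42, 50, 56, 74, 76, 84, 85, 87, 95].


Step 1: lo=0, hi=11, mid=5, val=56
Step 2: lo=6, hi=11, mid=8, val=84
Step 3: lo=6, hi=7, mid=6, val=74

Not found


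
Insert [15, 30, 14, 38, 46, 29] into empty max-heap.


Insert 15: [15]
Insert 30: [30, 15]
Insert 14: [30, 15, 14]
Insert 38: [38, 30, 14, 15]
Insert 46: [46, 38, 14, 15, 30]
Insert 29: [46, 38, 29, 15, 30, 14]

Final heap: [46, 38, 29, 15, 30, 14]


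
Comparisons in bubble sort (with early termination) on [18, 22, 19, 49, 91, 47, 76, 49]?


Algorithm: bubble sort (with early termination)
Input: [18, 22, 19, 49, 91, 47, 76, 49]
Sorted: [18, 19, 22, 47, 49, 49, 76, 91]

18


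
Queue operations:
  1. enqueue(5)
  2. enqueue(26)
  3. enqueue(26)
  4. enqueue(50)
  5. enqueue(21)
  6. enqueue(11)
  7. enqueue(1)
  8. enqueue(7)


enqueue(5) -> [5]
enqueue(26) -> [5, 26]
enqueue(26) -> [5, 26, 26]
enqueue(50) -> [5, 26, 26, 50]
enqueue(21) -> [5, 26, 26, 50, 21]
enqueue(11) -> [5, 26, 26, 50, 21, 11]
enqueue(1) -> [5, 26, 26, 50, 21, 11, 1]
enqueue(7) -> [5, 26, 26, 50, 21, 11, 1, 7]

Final queue: [5, 26, 26, 50, 21, 11, 1, 7]


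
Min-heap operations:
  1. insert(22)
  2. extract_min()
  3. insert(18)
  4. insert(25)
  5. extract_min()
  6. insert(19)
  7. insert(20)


insert(22) -> [22]
extract_min()->22, []
insert(18) -> [18]
insert(25) -> [18, 25]
extract_min()->18, [25]
insert(19) -> [19, 25]
insert(20) -> [19, 25, 20]

Final heap: [19, 25, 20]


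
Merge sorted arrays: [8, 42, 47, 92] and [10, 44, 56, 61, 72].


Take 8 from A
Take 10 from B
Take 42 from A
Take 44 from B
Take 47 from A
Take 56 from B
Take 61 from B
Take 72 from B

Merged: [8, 10, 42, 44, 47, 56, 61, 72, 92]


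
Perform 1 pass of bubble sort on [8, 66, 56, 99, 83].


Initial: [8, 66, 56, 99, 83]
Pass 1: [8, 56, 66, 83, 99] (2 swaps)

After 1 pass: [8, 56, 66, 83, 99]


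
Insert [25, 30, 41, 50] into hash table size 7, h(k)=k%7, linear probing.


Insert 25: h=4 -> slot 4
Insert 30: h=2 -> slot 2
Insert 41: h=6 -> slot 6
Insert 50: h=1 -> slot 1

Table: [None, 50, 30, None, 25, None, 41]


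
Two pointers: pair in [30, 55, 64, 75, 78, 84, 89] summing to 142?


lo=0(30)+hi=6(89)=119
lo=1(55)+hi=6(89)=144
lo=1(55)+hi=5(84)=139
lo=2(64)+hi=5(84)=148
lo=2(64)+hi=4(78)=142

Yes: 64+78=142


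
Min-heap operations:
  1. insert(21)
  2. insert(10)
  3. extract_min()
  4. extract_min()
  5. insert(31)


insert(21) -> [21]
insert(10) -> [10, 21]
extract_min()->10, [21]
extract_min()->21, []
insert(31) -> [31]

Final heap: [31]


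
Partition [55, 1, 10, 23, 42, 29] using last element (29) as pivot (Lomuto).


Pivot: 29
  1 <= 29: swap -> [1, 55, 10, 23, 42, 29]
  10 <= 29: swap -> [1, 10, 55, 23, 42, 29]
  23 <= 29: swap -> [1, 10, 23, 55, 42, 29]
Place pivot at 3: [1, 10, 23, 29, 42, 55]

Partitioned: [1, 10, 23, 29, 42, 55]


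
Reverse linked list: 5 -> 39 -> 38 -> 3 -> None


Step 1: curr=5, set curr.next=prev(None) | reversed so far: 5
Step 2: curr=39, set curr.next=prev(5) | reversed so far: 39 -> 5
Step 3: curr=38, set curr.next=prev(39) | reversed so far: 38 -> 39 -> 5
Step 4: curr=3, set curr.next=prev(38) | reversed so far: 3 -> 38 -> 39 -> 5

3 -> 38 -> 39 -> 5 -> None


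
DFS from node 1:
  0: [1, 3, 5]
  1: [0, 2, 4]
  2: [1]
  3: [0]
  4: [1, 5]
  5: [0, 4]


Visit 1, push [4, 2, 0]
Visit 0, push [5, 3]
Visit 3, push []
Visit 5, push [4]
Visit 4, push []
Visit 2, push []

DFS order: [1, 0, 3, 5, 4, 2]


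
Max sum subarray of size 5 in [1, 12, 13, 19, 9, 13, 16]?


[0:5]: 54
[1:6]: 66
[2:7]: 70

Max: 70 at [2:7]


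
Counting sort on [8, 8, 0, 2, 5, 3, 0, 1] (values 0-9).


Input: [8, 8, 0, 2, 5, 3, 0, 1]
Counts: [2, 1, 1, 1, 0, 1, 0, 0, 2, 0]

Sorted: [0, 0, 1, 2, 3, 5, 8, 8]


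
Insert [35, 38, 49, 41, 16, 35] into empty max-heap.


Insert 35: [35]
Insert 38: [38, 35]
Insert 49: [49, 35, 38]
Insert 41: [49, 41, 38, 35]
Insert 16: [49, 41, 38, 35, 16]
Insert 35: [49, 41, 38, 35, 16, 35]

Final heap: [49, 41, 38, 35, 16, 35]


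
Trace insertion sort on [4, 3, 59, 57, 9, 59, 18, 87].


Initial: [4, 3, 59, 57, 9, 59, 18, 87]
Insert 3: [3, 4, 59, 57, 9, 59, 18, 87]
Insert 59: [3, 4, 59, 57, 9, 59, 18, 87]
Insert 57: [3, 4, 57, 59, 9, 59, 18, 87]
Insert 9: [3, 4, 9, 57, 59, 59, 18, 87]
Insert 59: [3, 4, 9, 57, 59, 59, 18, 87]
Insert 18: [3, 4, 9, 18, 57, 59, 59, 87]
Insert 87: [3, 4, 9, 18, 57, 59, 59, 87]

Sorted: [3, 4, 9, 18, 57, 59, 59, 87]


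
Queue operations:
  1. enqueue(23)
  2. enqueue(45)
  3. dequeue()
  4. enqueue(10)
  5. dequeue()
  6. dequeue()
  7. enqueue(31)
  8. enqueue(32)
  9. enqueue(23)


enqueue(23) -> [23]
enqueue(45) -> [23, 45]
dequeue()->23, [45]
enqueue(10) -> [45, 10]
dequeue()->45, [10]
dequeue()->10, []
enqueue(31) -> [31]
enqueue(32) -> [31, 32]
enqueue(23) -> [31, 32, 23]

Final queue: [31, 32, 23]


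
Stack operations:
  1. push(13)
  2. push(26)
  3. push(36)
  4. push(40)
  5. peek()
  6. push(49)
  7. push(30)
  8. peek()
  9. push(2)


push(13) -> [13]
push(26) -> [13, 26]
push(36) -> [13, 26, 36]
push(40) -> [13, 26, 36, 40]
peek()->40
push(49) -> [13, 26, 36, 40, 49]
push(30) -> [13, 26, 36, 40, 49, 30]
peek()->30
push(2) -> [13, 26, 36, 40, 49, 30, 2]

Final stack: [13, 26, 36, 40, 49, 30, 2]


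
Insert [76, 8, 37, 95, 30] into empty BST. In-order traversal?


Insert 76: root
Insert 8: L from 76
Insert 37: L from 76 -> R from 8
Insert 95: R from 76
Insert 30: L from 76 -> R from 8 -> L from 37

In-order: [8, 30, 37, 76, 95]


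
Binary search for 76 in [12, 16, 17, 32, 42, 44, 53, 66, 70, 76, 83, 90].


Step 1: lo=0, hi=11, mid=5, val=44
Step 2: lo=6, hi=11, mid=8, val=70
Step 3: lo=9, hi=11, mid=10, val=83
Step 4: lo=9, hi=9, mid=9, val=76

Found at index 9


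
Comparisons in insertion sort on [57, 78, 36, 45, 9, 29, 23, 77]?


Algorithm: insertion sort
Input: [57, 78, 36, 45, 9, 29, 23, 77]
Sorted: [9, 23, 29, 36, 45, 57, 77, 78]

23


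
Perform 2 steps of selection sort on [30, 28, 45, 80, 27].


Initial: [30, 28, 45, 80, 27]
Step 1: min=27 at 4
  Swap: [27, 28, 45, 80, 30]
Step 2: min=28 at 1
  Swap: [27, 28, 45, 80, 30]

After 2 steps: [27, 28, 45, 80, 30]


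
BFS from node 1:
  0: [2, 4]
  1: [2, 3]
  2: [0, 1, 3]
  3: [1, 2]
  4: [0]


Visit 1, enqueue [2, 3]
Visit 2, enqueue [0]
Visit 3, enqueue []
Visit 0, enqueue [4]
Visit 4, enqueue []

BFS order: [1, 2, 3, 0, 4]


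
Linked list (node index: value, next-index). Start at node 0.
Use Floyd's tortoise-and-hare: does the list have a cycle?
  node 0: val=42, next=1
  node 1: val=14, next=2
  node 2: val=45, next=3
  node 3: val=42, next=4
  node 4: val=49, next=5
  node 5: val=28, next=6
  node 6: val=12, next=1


Floyd's tortoise (slow, +1) and hare (fast, +2):
  init: slow=0, fast=0
  step 1: slow=1, fast=2
  step 2: slow=2, fast=4
  step 3: slow=3, fast=6
  step 4: slow=4, fast=2
  step 5: slow=5, fast=4
  step 6: slow=6, fast=6
  slow == fast at node 6: cycle detected

Cycle: yes


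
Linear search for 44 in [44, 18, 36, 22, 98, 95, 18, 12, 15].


i=0: 44==44 found!

Found at 0, 1 comps


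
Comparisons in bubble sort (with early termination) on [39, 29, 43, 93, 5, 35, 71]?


Algorithm: bubble sort (with early termination)
Input: [39, 29, 43, 93, 5, 35, 71]
Sorted: [5, 29, 35, 39, 43, 71, 93]

20


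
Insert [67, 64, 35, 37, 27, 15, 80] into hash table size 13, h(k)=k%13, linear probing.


Insert 67: h=2 -> slot 2
Insert 64: h=12 -> slot 12
Insert 35: h=9 -> slot 9
Insert 37: h=11 -> slot 11
Insert 27: h=1 -> slot 1
Insert 15: h=2, 1 probes -> slot 3
Insert 80: h=2, 2 probes -> slot 4

Table: [None, 27, 67, 15, 80, None, None, None, None, 35, None, 37, 64]


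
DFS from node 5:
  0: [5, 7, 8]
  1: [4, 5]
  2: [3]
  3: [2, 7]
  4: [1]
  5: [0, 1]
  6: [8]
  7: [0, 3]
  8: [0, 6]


Visit 5, push [1, 0]
Visit 0, push [8, 7]
Visit 7, push [3]
Visit 3, push [2]
Visit 2, push []
Visit 8, push [6]
Visit 6, push []
Visit 1, push [4]
Visit 4, push []

DFS order: [5, 0, 7, 3, 2, 8, 6, 1, 4]


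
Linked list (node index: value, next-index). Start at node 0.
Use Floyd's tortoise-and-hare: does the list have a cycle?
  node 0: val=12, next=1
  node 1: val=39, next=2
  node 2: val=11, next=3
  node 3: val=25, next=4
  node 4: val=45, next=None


Floyd's tortoise (slow, +1) and hare (fast, +2):
  init: slow=0, fast=0
  step 1: slow=1, fast=2
  step 2: slow=2, fast=4
  step 3: fast -> None, no cycle

Cycle: no


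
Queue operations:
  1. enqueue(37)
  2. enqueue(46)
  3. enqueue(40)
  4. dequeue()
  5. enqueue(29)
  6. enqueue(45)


enqueue(37) -> [37]
enqueue(46) -> [37, 46]
enqueue(40) -> [37, 46, 40]
dequeue()->37, [46, 40]
enqueue(29) -> [46, 40, 29]
enqueue(45) -> [46, 40, 29, 45]

Final queue: [46, 40, 29, 45]


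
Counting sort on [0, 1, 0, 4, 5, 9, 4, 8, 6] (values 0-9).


Input: [0, 1, 0, 4, 5, 9, 4, 8, 6]
Counts: [2, 1, 0, 0, 2, 1, 1, 0, 1, 1]

Sorted: [0, 0, 1, 4, 4, 5, 6, 8, 9]


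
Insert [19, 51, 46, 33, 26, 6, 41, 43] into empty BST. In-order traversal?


Insert 19: root
Insert 51: R from 19
Insert 46: R from 19 -> L from 51
Insert 33: R from 19 -> L from 51 -> L from 46
Insert 26: R from 19 -> L from 51 -> L from 46 -> L from 33
Insert 6: L from 19
Insert 41: R from 19 -> L from 51 -> L from 46 -> R from 33
Insert 43: R from 19 -> L from 51 -> L from 46 -> R from 33 -> R from 41

In-order: [6, 19, 26, 33, 41, 43, 46, 51]


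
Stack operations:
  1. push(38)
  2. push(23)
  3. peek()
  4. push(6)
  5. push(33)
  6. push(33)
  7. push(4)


push(38) -> [38]
push(23) -> [38, 23]
peek()->23
push(6) -> [38, 23, 6]
push(33) -> [38, 23, 6, 33]
push(33) -> [38, 23, 6, 33, 33]
push(4) -> [38, 23, 6, 33, 33, 4]

Final stack: [38, 23, 6, 33, 33, 4]


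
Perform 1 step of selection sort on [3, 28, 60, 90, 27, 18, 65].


Initial: [3, 28, 60, 90, 27, 18, 65]
Step 1: min=3 at 0
  Swap: [3, 28, 60, 90, 27, 18, 65]

After 1 step: [3, 28, 60, 90, 27, 18, 65]


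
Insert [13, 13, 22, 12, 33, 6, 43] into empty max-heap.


Insert 13: [13]
Insert 13: [13, 13]
Insert 22: [22, 13, 13]
Insert 12: [22, 13, 13, 12]
Insert 33: [33, 22, 13, 12, 13]
Insert 6: [33, 22, 13, 12, 13, 6]
Insert 43: [43, 22, 33, 12, 13, 6, 13]

Final heap: [43, 22, 33, 12, 13, 6, 13]


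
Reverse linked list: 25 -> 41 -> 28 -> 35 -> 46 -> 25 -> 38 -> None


Step 1: curr=25, set curr.next=prev(None) | reversed so far: 25
Step 2: curr=41, set curr.next=prev(25) | reversed so far: 41 -> 25
Step 3: curr=28, set curr.next=prev(41) | reversed so far: 28 -> 41 -> 25
Step 4: curr=35, set curr.next=prev(28) | reversed so far: 35 -> 28 -> 41 -> 25
Step 5: curr=46, set curr.next=prev(35) | reversed so far: 46 -> 35 -> 28 -> 41 -> 25
Step 6: curr=25, set curr.next=prev(46) | reversed so far: 25 -> 46 -> 35 -> 28 -> 41 -> 25
Step 7: curr=38, set curr.next=prev(25) | reversed so far: 38 -> 25 -> 46 -> 35 -> 28 -> 41 -> 25

38 -> 25 -> 46 -> 35 -> 28 -> 41 -> 25 -> None


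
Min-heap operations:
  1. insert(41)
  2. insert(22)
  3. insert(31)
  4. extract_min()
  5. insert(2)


insert(41) -> [41]
insert(22) -> [22, 41]
insert(31) -> [22, 41, 31]
extract_min()->22, [31, 41]
insert(2) -> [2, 41, 31]

Final heap: [2, 41, 31]


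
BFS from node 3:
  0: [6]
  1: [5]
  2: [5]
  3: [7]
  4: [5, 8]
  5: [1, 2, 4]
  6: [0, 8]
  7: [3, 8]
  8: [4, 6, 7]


Visit 3, enqueue [7]
Visit 7, enqueue [8]
Visit 8, enqueue [4, 6]
Visit 4, enqueue [5]
Visit 6, enqueue [0]
Visit 5, enqueue [1, 2]
Visit 0, enqueue []
Visit 1, enqueue []
Visit 2, enqueue []

BFS order: [3, 7, 8, 4, 6, 5, 0, 1, 2]


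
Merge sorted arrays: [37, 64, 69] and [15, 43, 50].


Take 15 from B
Take 37 from A
Take 43 from B
Take 50 from B

Merged: [15, 37, 43, 50, 64, 69]


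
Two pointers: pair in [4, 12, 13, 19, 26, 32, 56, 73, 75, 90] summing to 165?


lo=0(4)+hi=9(90)=94
lo=1(12)+hi=9(90)=102
lo=2(13)+hi=9(90)=103
lo=3(19)+hi=9(90)=109
lo=4(26)+hi=9(90)=116
lo=5(32)+hi=9(90)=122
lo=6(56)+hi=9(90)=146
lo=7(73)+hi=9(90)=163
lo=8(75)+hi=9(90)=165

Yes: 75+90=165


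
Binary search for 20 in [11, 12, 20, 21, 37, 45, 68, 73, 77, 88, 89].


Step 1: lo=0, hi=10, mid=5, val=45
Step 2: lo=0, hi=4, mid=2, val=20

Found at index 2


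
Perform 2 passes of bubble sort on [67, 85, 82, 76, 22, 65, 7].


Initial: [67, 85, 82, 76, 22, 65, 7]
Pass 1: [67, 82, 76, 22, 65, 7, 85] (5 swaps)
Pass 2: [67, 76, 22, 65, 7, 82, 85] (4 swaps)

After 2 passes: [67, 76, 22, 65, 7, 82, 85]


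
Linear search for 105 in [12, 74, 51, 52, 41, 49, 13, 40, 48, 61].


i=0: 12!=105
i=1: 74!=105
i=2: 51!=105
i=3: 52!=105
i=4: 41!=105
i=5: 49!=105
i=6: 13!=105
i=7: 40!=105
i=8: 48!=105
i=9: 61!=105

Not found, 10 comps


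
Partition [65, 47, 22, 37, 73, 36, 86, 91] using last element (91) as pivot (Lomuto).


Pivot: 91
  65 <= 91: advance i (no swap)
  47 <= 91: advance i (no swap)
  22 <= 91: advance i (no swap)
  37 <= 91: advance i (no swap)
  73 <= 91: advance i (no swap)
  36 <= 91: advance i (no swap)
  86 <= 91: advance i (no swap)
Place pivot at 7: [65, 47, 22, 37, 73, 36, 86, 91]

Partitioned: [65, 47, 22, 37, 73, 36, 86, 91]


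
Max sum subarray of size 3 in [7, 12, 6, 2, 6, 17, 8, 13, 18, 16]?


[0:3]: 25
[1:4]: 20
[2:5]: 14
[3:6]: 25
[4:7]: 31
[5:8]: 38
[6:9]: 39
[7:10]: 47

Max: 47 at [7:10]


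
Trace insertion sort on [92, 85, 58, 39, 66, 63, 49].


Initial: [92, 85, 58, 39, 66, 63, 49]
Insert 85: [85, 92, 58, 39, 66, 63, 49]
Insert 58: [58, 85, 92, 39, 66, 63, 49]
Insert 39: [39, 58, 85, 92, 66, 63, 49]
Insert 66: [39, 58, 66, 85, 92, 63, 49]
Insert 63: [39, 58, 63, 66, 85, 92, 49]
Insert 49: [39, 49, 58, 63, 66, 85, 92]

Sorted: [39, 49, 58, 63, 66, 85, 92]


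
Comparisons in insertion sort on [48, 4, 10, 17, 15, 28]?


Algorithm: insertion sort
Input: [48, 4, 10, 17, 15, 28]
Sorted: [4, 10, 15, 17, 28, 48]

10


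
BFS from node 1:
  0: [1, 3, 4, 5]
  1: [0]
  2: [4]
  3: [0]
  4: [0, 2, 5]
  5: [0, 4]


Visit 1, enqueue [0]
Visit 0, enqueue [3, 4, 5]
Visit 3, enqueue []
Visit 4, enqueue [2]
Visit 5, enqueue []
Visit 2, enqueue []

BFS order: [1, 0, 3, 4, 5, 2]
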